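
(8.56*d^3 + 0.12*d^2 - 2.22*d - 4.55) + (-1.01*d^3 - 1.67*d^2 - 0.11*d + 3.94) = 7.55*d^3 - 1.55*d^2 - 2.33*d - 0.61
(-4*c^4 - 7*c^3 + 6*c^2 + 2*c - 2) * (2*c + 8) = -8*c^5 - 46*c^4 - 44*c^3 + 52*c^2 + 12*c - 16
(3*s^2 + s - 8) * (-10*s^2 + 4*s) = -30*s^4 + 2*s^3 + 84*s^2 - 32*s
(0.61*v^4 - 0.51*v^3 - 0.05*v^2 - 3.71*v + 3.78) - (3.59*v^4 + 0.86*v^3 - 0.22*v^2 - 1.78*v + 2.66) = -2.98*v^4 - 1.37*v^3 + 0.17*v^2 - 1.93*v + 1.12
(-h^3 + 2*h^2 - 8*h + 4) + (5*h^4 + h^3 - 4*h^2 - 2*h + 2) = 5*h^4 - 2*h^2 - 10*h + 6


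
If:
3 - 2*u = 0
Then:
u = 3/2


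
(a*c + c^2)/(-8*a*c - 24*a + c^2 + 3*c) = c*(-a - c)/(8*a*c + 24*a - c^2 - 3*c)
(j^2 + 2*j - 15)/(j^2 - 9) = (j + 5)/(j + 3)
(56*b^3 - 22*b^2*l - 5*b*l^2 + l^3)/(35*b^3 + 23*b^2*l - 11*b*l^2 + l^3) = (8*b^2 - 2*b*l - l^2)/(5*b^2 + 4*b*l - l^2)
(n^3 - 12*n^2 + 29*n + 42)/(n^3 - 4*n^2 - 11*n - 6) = (n - 7)/(n + 1)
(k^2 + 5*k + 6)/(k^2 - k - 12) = (k + 2)/(k - 4)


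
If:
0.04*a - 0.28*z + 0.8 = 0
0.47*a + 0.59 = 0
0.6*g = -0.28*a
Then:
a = -1.26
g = 0.59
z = 2.68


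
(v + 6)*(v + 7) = v^2 + 13*v + 42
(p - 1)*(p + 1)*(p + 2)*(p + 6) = p^4 + 8*p^3 + 11*p^2 - 8*p - 12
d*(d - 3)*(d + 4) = d^3 + d^2 - 12*d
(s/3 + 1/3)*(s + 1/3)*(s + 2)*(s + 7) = s^4/3 + 31*s^3/9 + 79*s^2/9 + 65*s/9 + 14/9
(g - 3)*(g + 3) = g^2 - 9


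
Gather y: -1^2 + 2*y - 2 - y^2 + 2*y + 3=-y^2 + 4*y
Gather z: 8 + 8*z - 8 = 8*z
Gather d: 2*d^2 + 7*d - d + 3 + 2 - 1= 2*d^2 + 6*d + 4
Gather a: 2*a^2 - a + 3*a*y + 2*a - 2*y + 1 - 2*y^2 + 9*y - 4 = 2*a^2 + a*(3*y + 1) - 2*y^2 + 7*y - 3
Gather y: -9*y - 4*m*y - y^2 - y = -y^2 + y*(-4*m - 10)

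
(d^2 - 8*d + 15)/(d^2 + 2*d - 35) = (d - 3)/(d + 7)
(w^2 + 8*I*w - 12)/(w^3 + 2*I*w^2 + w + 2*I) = (w + 6*I)/(w^2 + 1)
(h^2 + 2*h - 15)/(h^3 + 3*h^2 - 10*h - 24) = (h + 5)/(h^2 + 6*h + 8)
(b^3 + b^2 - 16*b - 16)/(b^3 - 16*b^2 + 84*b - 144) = (b^2 + 5*b + 4)/(b^2 - 12*b + 36)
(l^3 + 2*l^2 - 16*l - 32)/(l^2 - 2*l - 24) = (l^2 - 2*l - 8)/(l - 6)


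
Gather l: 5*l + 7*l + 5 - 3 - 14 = 12*l - 12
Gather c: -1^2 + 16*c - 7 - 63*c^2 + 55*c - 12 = -63*c^2 + 71*c - 20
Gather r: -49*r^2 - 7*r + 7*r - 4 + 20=16 - 49*r^2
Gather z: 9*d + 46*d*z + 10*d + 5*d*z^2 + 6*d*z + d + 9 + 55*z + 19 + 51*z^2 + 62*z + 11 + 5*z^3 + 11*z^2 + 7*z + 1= 20*d + 5*z^3 + z^2*(5*d + 62) + z*(52*d + 124) + 40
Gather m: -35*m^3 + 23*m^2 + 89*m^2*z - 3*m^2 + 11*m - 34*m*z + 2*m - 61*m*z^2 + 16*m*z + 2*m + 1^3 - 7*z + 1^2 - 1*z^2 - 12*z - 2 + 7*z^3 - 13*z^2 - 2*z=-35*m^3 + m^2*(89*z + 20) + m*(-61*z^2 - 18*z + 15) + 7*z^3 - 14*z^2 - 21*z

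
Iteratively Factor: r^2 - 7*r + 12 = (r - 3)*(r - 4)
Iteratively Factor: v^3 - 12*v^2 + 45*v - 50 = (v - 2)*(v^2 - 10*v + 25) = (v - 5)*(v - 2)*(v - 5)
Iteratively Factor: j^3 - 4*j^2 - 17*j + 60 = (j - 5)*(j^2 + j - 12) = (j - 5)*(j - 3)*(j + 4)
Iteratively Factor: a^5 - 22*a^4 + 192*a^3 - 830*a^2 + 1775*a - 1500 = (a - 3)*(a^4 - 19*a^3 + 135*a^2 - 425*a + 500) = (a - 4)*(a - 3)*(a^3 - 15*a^2 + 75*a - 125) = (a - 5)*(a - 4)*(a - 3)*(a^2 - 10*a + 25) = (a - 5)^2*(a - 4)*(a - 3)*(a - 5)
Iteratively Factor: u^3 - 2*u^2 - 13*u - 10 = (u - 5)*(u^2 + 3*u + 2) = (u - 5)*(u + 1)*(u + 2)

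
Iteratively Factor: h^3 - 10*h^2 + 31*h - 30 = (h - 3)*(h^2 - 7*h + 10) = (h - 5)*(h - 3)*(h - 2)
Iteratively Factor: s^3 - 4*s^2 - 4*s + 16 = (s - 4)*(s^2 - 4) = (s - 4)*(s + 2)*(s - 2)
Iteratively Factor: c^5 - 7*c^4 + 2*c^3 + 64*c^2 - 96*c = (c)*(c^4 - 7*c^3 + 2*c^2 + 64*c - 96) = c*(c - 4)*(c^3 - 3*c^2 - 10*c + 24) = c*(c - 4)*(c + 3)*(c^2 - 6*c + 8) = c*(c - 4)^2*(c + 3)*(c - 2)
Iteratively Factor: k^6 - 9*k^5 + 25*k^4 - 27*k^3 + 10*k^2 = (k)*(k^5 - 9*k^4 + 25*k^3 - 27*k^2 + 10*k) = k*(k - 5)*(k^4 - 4*k^3 + 5*k^2 - 2*k) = k*(k - 5)*(k - 1)*(k^3 - 3*k^2 + 2*k) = k*(k - 5)*(k - 1)^2*(k^2 - 2*k) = k*(k - 5)*(k - 2)*(k - 1)^2*(k)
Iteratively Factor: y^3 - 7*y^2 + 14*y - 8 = (y - 2)*(y^2 - 5*y + 4) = (y - 4)*(y - 2)*(y - 1)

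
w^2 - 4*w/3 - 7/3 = (w - 7/3)*(w + 1)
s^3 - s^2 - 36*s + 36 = (s - 6)*(s - 1)*(s + 6)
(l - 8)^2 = l^2 - 16*l + 64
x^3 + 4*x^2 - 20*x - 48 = (x - 4)*(x + 2)*(x + 6)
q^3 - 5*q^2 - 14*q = q*(q - 7)*(q + 2)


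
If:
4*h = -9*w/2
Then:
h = -9*w/8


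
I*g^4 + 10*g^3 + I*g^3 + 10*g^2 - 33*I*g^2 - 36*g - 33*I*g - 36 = (g - 4*I)*(g - 3*I)^2*(I*g + I)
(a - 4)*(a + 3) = a^2 - a - 12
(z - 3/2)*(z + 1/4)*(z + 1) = z^3 - z^2/4 - 13*z/8 - 3/8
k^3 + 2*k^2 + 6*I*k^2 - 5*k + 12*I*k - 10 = (k + 2)*(k + I)*(k + 5*I)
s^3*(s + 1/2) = s^4 + s^3/2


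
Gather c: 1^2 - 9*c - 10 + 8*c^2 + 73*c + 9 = 8*c^2 + 64*c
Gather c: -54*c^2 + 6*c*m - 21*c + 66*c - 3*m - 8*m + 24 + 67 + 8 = -54*c^2 + c*(6*m + 45) - 11*m + 99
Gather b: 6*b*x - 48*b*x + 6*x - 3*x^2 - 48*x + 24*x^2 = -42*b*x + 21*x^2 - 42*x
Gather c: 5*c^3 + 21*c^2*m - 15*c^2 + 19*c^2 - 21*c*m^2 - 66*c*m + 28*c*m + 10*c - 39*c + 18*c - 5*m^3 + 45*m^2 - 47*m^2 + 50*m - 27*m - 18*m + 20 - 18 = 5*c^3 + c^2*(21*m + 4) + c*(-21*m^2 - 38*m - 11) - 5*m^3 - 2*m^2 + 5*m + 2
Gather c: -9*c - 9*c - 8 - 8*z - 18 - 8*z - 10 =-18*c - 16*z - 36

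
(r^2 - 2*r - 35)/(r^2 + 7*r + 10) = (r - 7)/(r + 2)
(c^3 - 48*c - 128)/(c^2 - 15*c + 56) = (c^2 + 8*c + 16)/(c - 7)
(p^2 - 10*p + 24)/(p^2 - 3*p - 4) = (p - 6)/(p + 1)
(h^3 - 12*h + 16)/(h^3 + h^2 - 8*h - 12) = (h^3 - 12*h + 16)/(h^3 + h^2 - 8*h - 12)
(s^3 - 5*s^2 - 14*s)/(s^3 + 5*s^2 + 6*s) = (s - 7)/(s + 3)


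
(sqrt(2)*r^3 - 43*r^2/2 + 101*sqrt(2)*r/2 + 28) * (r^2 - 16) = sqrt(2)*r^5 - 43*r^4/2 + 69*sqrt(2)*r^3/2 + 372*r^2 - 808*sqrt(2)*r - 448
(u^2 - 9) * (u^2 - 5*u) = u^4 - 5*u^3 - 9*u^2 + 45*u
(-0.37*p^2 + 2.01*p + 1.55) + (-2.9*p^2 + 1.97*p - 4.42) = -3.27*p^2 + 3.98*p - 2.87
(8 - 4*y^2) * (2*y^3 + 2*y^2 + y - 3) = -8*y^5 - 8*y^4 + 12*y^3 + 28*y^2 + 8*y - 24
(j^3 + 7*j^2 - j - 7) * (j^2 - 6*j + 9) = j^5 + j^4 - 34*j^3 + 62*j^2 + 33*j - 63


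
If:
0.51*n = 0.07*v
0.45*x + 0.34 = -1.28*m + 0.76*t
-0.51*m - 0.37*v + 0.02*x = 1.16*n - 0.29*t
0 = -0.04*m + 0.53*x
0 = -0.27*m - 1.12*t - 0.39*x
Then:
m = -0.22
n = 0.03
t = 0.06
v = 0.25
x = -0.02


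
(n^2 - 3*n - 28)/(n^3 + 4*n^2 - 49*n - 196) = 1/(n + 7)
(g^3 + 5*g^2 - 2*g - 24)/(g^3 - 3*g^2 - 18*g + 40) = (g + 3)/(g - 5)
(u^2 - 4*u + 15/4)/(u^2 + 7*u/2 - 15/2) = (u - 5/2)/(u + 5)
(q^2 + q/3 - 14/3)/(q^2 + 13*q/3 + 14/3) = (q - 2)/(q + 2)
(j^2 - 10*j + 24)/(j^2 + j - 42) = (j - 4)/(j + 7)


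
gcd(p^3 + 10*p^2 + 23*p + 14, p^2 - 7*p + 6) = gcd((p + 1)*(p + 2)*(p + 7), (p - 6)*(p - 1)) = 1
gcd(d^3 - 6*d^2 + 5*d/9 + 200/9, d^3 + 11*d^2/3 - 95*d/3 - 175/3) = d^2 - 10*d/3 - 25/3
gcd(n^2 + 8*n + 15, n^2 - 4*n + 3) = 1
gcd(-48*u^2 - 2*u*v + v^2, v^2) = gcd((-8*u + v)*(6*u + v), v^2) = 1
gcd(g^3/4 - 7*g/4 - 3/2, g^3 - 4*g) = g + 2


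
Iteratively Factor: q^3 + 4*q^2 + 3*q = (q + 1)*(q^2 + 3*q) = (q + 1)*(q + 3)*(q)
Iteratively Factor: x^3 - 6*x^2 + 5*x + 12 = (x - 3)*(x^2 - 3*x - 4) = (x - 4)*(x - 3)*(x + 1)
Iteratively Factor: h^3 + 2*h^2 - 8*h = (h + 4)*(h^2 - 2*h) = (h - 2)*(h + 4)*(h)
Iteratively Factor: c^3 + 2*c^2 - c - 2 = (c - 1)*(c^2 + 3*c + 2) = (c - 1)*(c + 2)*(c + 1)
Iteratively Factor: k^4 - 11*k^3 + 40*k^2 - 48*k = (k - 4)*(k^3 - 7*k^2 + 12*k) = (k - 4)*(k - 3)*(k^2 - 4*k) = k*(k - 4)*(k - 3)*(k - 4)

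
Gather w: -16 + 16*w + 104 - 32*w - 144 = -16*w - 56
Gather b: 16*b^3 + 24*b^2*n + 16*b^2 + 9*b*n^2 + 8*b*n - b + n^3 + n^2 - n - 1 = 16*b^3 + b^2*(24*n + 16) + b*(9*n^2 + 8*n - 1) + n^3 + n^2 - n - 1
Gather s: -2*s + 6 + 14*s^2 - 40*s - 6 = 14*s^2 - 42*s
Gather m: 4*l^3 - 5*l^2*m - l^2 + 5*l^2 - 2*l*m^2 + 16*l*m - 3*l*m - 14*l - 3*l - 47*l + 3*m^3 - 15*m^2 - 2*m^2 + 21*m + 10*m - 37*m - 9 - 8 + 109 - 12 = 4*l^3 + 4*l^2 - 64*l + 3*m^3 + m^2*(-2*l - 17) + m*(-5*l^2 + 13*l - 6) + 80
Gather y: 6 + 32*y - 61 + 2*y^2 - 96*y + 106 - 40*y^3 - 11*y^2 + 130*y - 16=-40*y^3 - 9*y^2 + 66*y + 35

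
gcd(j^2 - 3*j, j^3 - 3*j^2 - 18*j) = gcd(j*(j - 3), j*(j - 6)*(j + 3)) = j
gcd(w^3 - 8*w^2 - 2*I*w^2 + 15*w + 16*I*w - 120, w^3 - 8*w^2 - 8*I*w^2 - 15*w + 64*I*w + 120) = w^2 + w*(-8 - 5*I) + 40*I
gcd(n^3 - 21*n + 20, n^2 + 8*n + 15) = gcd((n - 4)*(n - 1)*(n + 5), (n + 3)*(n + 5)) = n + 5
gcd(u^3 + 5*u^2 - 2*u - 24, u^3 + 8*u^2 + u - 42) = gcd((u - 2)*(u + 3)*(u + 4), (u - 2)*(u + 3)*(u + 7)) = u^2 + u - 6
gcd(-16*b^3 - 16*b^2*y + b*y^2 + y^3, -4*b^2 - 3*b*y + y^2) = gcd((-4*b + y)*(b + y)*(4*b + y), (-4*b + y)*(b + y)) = -4*b^2 - 3*b*y + y^2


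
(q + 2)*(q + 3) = q^2 + 5*q + 6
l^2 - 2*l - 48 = (l - 8)*(l + 6)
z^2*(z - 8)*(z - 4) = z^4 - 12*z^3 + 32*z^2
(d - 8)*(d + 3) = d^2 - 5*d - 24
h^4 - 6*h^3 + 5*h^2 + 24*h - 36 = (h - 3)^2*(h - 2)*(h + 2)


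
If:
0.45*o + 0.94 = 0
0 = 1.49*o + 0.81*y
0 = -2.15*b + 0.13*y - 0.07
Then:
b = 0.20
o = -2.09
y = 3.84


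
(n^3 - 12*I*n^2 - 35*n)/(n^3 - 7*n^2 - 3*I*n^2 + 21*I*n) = (n^2 - 12*I*n - 35)/(n^2 - 7*n - 3*I*n + 21*I)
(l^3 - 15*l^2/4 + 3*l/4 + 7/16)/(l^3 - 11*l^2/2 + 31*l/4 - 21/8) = (4*l + 1)/(2*(2*l - 3))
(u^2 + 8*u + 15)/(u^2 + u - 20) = (u + 3)/(u - 4)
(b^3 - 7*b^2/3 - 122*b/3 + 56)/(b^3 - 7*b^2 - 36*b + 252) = (b - 4/3)/(b - 6)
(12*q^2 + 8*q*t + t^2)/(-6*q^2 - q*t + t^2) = (-6*q - t)/(3*q - t)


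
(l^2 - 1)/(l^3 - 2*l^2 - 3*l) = (l - 1)/(l*(l - 3))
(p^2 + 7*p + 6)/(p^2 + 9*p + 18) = (p + 1)/(p + 3)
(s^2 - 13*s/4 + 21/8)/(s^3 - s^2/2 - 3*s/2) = (s - 7/4)/(s*(s + 1))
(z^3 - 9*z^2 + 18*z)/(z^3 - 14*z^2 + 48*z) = (z - 3)/(z - 8)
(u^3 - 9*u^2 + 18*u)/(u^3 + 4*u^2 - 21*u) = (u - 6)/(u + 7)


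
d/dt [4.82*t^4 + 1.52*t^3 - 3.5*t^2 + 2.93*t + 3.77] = 19.28*t^3 + 4.56*t^2 - 7.0*t + 2.93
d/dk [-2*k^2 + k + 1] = 1 - 4*k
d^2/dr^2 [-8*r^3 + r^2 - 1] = 2 - 48*r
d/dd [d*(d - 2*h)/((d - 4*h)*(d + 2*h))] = 16*h^2*(-d + h)/(d^4 - 4*d^3*h - 12*d^2*h^2 + 32*d*h^3 + 64*h^4)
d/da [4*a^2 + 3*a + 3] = 8*a + 3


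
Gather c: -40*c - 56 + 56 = -40*c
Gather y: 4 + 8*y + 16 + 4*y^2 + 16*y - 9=4*y^2 + 24*y + 11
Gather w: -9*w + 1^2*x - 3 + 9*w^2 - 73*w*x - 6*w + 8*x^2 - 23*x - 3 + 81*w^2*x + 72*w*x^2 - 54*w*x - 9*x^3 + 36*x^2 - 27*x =w^2*(81*x + 9) + w*(72*x^2 - 127*x - 15) - 9*x^3 + 44*x^2 - 49*x - 6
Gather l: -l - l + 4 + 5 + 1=10 - 2*l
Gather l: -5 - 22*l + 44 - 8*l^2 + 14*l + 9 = -8*l^2 - 8*l + 48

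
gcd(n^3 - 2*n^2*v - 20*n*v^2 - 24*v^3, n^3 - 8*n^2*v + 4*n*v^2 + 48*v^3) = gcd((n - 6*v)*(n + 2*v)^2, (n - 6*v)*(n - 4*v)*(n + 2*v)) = -n^2 + 4*n*v + 12*v^2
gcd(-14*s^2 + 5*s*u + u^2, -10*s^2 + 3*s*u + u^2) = 2*s - u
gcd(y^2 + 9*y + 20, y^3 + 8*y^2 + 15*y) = y + 5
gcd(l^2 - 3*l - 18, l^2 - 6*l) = l - 6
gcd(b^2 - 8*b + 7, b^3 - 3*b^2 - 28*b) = b - 7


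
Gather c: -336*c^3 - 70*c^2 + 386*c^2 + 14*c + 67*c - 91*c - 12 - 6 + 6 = -336*c^3 + 316*c^2 - 10*c - 12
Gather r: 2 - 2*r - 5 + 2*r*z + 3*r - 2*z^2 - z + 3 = r*(2*z + 1) - 2*z^2 - z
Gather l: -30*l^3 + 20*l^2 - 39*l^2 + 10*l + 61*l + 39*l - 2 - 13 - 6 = -30*l^3 - 19*l^2 + 110*l - 21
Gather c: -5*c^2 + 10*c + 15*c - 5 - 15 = -5*c^2 + 25*c - 20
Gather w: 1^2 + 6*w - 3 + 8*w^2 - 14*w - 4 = 8*w^2 - 8*w - 6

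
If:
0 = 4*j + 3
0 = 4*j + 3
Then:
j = -3/4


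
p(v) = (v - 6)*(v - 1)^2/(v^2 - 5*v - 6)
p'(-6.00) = 0.84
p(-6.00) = -9.80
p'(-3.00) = 0.00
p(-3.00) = -8.00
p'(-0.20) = -5.25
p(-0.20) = 1.80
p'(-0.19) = -5.10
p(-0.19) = 1.75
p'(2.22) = 0.61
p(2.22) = 0.46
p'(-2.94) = -0.06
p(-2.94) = -8.00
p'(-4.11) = 0.59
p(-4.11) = -8.40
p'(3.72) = 0.82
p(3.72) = 1.57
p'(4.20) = 0.85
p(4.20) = 1.97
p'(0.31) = -1.33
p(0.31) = 0.36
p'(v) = (5 - 2*v)*(v - 6)*(v - 1)^2/(v^2 - 5*v - 6)^2 + (v - 6)*(2*v - 2)/(v^2 - 5*v - 6) + (v - 1)^2/(v^2 - 5*v - 6)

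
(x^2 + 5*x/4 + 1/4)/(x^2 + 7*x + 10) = (4*x^2 + 5*x + 1)/(4*(x^2 + 7*x + 10))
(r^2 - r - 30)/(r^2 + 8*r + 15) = (r - 6)/(r + 3)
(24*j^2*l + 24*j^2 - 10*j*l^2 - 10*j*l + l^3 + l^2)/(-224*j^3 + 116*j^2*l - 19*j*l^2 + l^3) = (-6*j*l - 6*j + l^2 + l)/(56*j^2 - 15*j*l + l^2)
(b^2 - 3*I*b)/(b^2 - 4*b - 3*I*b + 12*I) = b/(b - 4)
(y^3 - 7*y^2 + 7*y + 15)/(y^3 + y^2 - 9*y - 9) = (y - 5)/(y + 3)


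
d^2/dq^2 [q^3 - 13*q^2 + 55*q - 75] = 6*q - 26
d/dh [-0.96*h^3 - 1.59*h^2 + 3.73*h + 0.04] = -2.88*h^2 - 3.18*h + 3.73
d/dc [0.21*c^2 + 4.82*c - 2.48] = 0.42*c + 4.82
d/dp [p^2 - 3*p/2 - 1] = 2*p - 3/2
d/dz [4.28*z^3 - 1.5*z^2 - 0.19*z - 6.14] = 12.84*z^2 - 3.0*z - 0.19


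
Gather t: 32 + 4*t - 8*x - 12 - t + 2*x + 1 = 3*t - 6*x + 21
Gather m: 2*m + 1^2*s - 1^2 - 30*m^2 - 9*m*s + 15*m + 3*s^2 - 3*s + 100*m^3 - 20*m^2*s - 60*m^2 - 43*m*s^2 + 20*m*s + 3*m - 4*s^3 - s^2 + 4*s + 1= 100*m^3 + m^2*(-20*s - 90) + m*(-43*s^2 + 11*s + 20) - 4*s^3 + 2*s^2 + 2*s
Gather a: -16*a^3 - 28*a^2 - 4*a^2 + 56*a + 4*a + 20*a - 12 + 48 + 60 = -16*a^3 - 32*a^2 + 80*a + 96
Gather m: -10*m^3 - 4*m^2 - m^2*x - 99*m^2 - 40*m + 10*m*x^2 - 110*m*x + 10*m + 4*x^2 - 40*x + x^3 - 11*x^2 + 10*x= -10*m^3 + m^2*(-x - 103) + m*(10*x^2 - 110*x - 30) + x^3 - 7*x^2 - 30*x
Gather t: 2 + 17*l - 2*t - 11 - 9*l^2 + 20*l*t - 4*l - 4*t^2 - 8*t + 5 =-9*l^2 + 13*l - 4*t^2 + t*(20*l - 10) - 4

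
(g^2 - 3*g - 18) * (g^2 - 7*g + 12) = g^4 - 10*g^3 + 15*g^2 + 90*g - 216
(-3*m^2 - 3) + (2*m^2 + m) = -m^2 + m - 3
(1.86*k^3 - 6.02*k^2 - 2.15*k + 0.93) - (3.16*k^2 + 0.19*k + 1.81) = 1.86*k^3 - 9.18*k^2 - 2.34*k - 0.88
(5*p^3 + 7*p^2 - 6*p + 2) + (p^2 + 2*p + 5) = 5*p^3 + 8*p^2 - 4*p + 7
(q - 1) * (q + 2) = q^2 + q - 2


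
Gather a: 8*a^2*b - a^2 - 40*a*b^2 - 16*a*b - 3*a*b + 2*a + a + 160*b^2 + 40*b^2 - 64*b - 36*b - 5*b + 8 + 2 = a^2*(8*b - 1) + a*(-40*b^2 - 19*b + 3) + 200*b^2 - 105*b + 10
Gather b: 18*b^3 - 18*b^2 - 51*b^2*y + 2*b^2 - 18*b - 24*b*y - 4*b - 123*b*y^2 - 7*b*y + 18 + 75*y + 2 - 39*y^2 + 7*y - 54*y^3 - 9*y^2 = 18*b^3 + b^2*(-51*y - 16) + b*(-123*y^2 - 31*y - 22) - 54*y^3 - 48*y^2 + 82*y + 20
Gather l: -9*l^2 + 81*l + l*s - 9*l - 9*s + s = -9*l^2 + l*(s + 72) - 8*s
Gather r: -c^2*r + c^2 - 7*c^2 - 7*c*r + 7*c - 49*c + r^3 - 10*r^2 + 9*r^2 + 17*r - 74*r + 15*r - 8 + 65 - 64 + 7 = -6*c^2 - 42*c + r^3 - r^2 + r*(-c^2 - 7*c - 42)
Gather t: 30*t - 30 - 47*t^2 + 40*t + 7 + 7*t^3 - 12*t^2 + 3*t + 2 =7*t^3 - 59*t^2 + 73*t - 21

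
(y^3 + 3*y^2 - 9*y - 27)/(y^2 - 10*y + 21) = (y^2 + 6*y + 9)/(y - 7)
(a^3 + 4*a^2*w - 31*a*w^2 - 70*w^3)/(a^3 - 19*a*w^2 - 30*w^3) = (a + 7*w)/(a + 3*w)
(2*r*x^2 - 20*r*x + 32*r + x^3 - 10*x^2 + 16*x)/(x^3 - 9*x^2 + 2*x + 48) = (2*r*x - 4*r + x^2 - 2*x)/(x^2 - x - 6)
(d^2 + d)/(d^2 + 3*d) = (d + 1)/(d + 3)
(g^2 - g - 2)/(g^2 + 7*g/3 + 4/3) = 3*(g - 2)/(3*g + 4)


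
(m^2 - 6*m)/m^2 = (m - 6)/m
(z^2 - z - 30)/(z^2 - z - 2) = (-z^2 + z + 30)/(-z^2 + z + 2)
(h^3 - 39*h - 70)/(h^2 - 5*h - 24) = (-h^3 + 39*h + 70)/(-h^2 + 5*h + 24)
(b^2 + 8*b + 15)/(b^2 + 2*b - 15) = (b + 3)/(b - 3)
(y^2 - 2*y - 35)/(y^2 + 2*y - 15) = (y - 7)/(y - 3)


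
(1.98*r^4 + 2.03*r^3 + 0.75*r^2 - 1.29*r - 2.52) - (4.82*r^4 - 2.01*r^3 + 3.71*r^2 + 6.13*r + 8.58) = -2.84*r^4 + 4.04*r^3 - 2.96*r^2 - 7.42*r - 11.1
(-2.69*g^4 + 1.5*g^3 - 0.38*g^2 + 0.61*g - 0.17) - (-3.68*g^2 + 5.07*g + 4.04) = -2.69*g^4 + 1.5*g^3 + 3.3*g^2 - 4.46*g - 4.21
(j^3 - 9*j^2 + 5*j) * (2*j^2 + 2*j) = 2*j^5 - 16*j^4 - 8*j^3 + 10*j^2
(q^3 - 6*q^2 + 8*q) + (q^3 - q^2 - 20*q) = 2*q^3 - 7*q^2 - 12*q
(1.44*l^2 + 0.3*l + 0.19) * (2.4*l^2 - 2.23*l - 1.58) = 3.456*l^4 - 2.4912*l^3 - 2.4882*l^2 - 0.8977*l - 0.3002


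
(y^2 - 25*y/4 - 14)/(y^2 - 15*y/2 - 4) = (4*y + 7)/(2*(2*y + 1))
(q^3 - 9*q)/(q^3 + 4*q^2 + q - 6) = q*(q - 3)/(q^2 + q - 2)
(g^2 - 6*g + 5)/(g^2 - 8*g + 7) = (g - 5)/(g - 7)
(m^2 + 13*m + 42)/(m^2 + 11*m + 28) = (m + 6)/(m + 4)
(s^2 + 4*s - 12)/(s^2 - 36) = (s - 2)/(s - 6)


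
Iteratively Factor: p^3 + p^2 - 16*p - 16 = (p - 4)*(p^2 + 5*p + 4) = (p - 4)*(p + 1)*(p + 4)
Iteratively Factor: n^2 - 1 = (n + 1)*(n - 1)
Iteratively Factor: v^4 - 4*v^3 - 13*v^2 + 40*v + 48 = (v + 3)*(v^3 - 7*v^2 + 8*v + 16) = (v + 1)*(v + 3)*(v^2 - 8*v + 16) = (v - 4)*(v + 1)*(v + 3)*(v - 4)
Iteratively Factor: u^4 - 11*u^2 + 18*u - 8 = (u - 1)*(u^3 + u^2 - 10*u + 8) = (u - 1)*(u + 4)*(u^2 - 3*u + 2) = (u - 1)^2*(u + 4)*(u - 2)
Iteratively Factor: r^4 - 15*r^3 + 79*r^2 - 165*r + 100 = (r - 1)*(r^3 - 14*r^2 + 65*r - 100) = (r - 5)*(r - 1)*(r^2 - 9*r + 20) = (r - 5)^2*(r - 1)*(r - 4)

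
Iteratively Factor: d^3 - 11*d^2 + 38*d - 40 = (d - 4)*(d^2 - 7*d + 10) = (d - 4)*(d - 2)*(d - 5)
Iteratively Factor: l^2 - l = (l - 1)*(l)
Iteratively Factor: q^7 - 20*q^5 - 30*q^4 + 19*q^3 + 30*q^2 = (q + 3)*(q^6 - 3*q^5 - 11*q^4 + 3*q^3 + 10*q^2) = (q + 2)*(q + 3)*(q^5 - 5*q^4 - q^3 + 5*q^2) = q*(q + 2)*(q + 3)*(q^4 - 5*q^3 - q^2 + 5*q) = q^2*(q + 2)*(q + 3)*(q^3 - 5*q^2 - q + 5) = q^2*(q - 1)*(q + 2)*(q + 3)*(q^2 - 4*q - 5) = q^2*(q - 5)*(q - 1)*(q + 2)*(q + 3)*(q + 1)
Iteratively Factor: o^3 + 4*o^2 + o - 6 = (o + 2)*(o^2 + 2*o - 3) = (o - 1)*(o + 2)*(o + 3)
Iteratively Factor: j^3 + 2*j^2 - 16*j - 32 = (j - 4)*(j^2 + 6*j + 8) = (j - 4)*(j + 4)*(j + 2)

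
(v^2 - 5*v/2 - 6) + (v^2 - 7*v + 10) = 2*v^2 - 19*v/2 + 4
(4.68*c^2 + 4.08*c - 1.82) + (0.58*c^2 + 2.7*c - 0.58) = 5.26*c^2 + 6.78*c - 2.4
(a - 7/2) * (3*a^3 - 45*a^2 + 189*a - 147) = 3*a^4 - 111*a^3/2 + 693*a^2/2 - 1617*a/2 + 1029/2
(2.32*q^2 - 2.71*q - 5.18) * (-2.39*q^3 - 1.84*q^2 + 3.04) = -5.5448*q^5 + 2.2081*q^4 + 17.3666*q^3 + 16.584*q^2 - 8.2384*q - 15.7472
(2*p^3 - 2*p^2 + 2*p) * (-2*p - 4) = -4*p^4 - 4*p^3 + 4*p^2 - 8*p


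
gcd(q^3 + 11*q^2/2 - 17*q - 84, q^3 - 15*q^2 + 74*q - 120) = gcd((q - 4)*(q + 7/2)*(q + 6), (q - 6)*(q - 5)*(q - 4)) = q - 4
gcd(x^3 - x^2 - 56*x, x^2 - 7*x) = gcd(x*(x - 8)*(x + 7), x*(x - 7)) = x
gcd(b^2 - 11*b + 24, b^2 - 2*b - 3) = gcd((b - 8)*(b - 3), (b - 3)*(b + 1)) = b - 3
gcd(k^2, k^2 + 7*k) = k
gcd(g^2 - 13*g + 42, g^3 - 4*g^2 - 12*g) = g - 6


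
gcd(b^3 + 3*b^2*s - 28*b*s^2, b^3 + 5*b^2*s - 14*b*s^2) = b^2 + 7*b*s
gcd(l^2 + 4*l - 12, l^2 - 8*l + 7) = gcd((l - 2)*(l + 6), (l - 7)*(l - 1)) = 1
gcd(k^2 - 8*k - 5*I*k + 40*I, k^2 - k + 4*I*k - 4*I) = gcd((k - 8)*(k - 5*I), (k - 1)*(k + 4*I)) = 1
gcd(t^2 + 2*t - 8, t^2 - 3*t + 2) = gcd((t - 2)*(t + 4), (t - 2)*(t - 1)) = t - 2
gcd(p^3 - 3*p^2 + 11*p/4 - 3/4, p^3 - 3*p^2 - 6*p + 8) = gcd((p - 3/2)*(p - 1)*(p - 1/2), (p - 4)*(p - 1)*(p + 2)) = p - 1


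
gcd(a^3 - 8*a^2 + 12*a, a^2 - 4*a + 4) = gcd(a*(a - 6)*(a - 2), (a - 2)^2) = a - 2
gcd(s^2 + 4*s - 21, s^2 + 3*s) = 1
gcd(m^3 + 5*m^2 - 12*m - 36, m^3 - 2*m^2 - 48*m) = m + 6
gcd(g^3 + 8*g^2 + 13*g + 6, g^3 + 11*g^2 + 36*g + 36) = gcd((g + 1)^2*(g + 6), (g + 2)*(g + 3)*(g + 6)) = g + 6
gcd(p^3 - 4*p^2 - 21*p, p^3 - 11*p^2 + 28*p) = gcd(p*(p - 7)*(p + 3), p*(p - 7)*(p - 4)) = p^2 - 7*p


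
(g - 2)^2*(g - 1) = g^3 - 5*g^2 + 8*g - 4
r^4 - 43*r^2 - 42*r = r*(r - 7)*(r + 1)*(r + 6)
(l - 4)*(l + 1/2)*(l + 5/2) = l^3 - l^2 - 43*l/4 - 5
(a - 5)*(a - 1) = a^2 - 6*a + 5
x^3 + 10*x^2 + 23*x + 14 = (x + 1)*(x + 2)*(x + 7)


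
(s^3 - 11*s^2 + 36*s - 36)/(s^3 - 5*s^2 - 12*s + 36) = (s - 3)/(s + 3)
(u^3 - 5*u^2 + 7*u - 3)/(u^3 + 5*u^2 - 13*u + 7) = (u - 3)/(u + 7)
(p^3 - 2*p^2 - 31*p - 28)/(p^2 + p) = p - 3 - 28/p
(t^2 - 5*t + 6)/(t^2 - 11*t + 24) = (t - 2)/(t - 8)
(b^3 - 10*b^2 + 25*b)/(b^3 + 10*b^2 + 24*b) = (b^2 - 10*b + 25)/(b^2 + 10*b + 24)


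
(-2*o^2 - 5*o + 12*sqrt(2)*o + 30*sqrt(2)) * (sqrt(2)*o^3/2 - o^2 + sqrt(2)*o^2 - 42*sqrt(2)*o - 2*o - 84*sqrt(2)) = -sqrt(2)*o^5 - 9*sqrt(2)*o^4/2 + 14*o^4 + 63*o^3 + 67*sqrt(2)*o^3 - 938*o^2 + 324*sqrt(2)*o^2 - 4536*o + 360*sqrt(2)*o - 5040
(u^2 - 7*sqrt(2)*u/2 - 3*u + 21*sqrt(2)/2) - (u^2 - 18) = -7*sqrt(2)*u/2 - 3*u + 21*sqrt(2)/2 + 18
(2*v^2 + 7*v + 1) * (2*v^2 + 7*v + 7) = 4*v^4 + 28*v^3 + 65*v^2 + 56*v + 7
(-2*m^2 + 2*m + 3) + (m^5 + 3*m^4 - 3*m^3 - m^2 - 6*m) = m^5 + 3*m^4 - 3*m^3 - 3*m^2 - 4*m + 3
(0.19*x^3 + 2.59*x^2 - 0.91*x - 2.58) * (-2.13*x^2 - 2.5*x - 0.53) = -0.4047*x^5 - 5.9917*x^4 - 4.6374*x^3 + 6.3977*x^2 + 6.9323*x + 1.3674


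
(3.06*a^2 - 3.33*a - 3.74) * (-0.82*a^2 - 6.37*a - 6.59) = -2.5092*a^4 - 16.7616*a^3 + 4.1135*a^2 + 45.7685*a + 24.6466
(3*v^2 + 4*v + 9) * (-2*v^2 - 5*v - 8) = -6*v^4 - 23*v^3 - 62*v^2 - 77*v - 72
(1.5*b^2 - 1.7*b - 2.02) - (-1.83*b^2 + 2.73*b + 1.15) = 3.33*b^2 - 4.43*b - 3.17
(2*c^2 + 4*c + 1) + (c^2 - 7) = 3*c^2 + 4*c - 6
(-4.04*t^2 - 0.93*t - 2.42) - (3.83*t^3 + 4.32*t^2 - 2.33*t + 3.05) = -3.83*t^3 - 8.36*t^2 + 1.4*t - 5.47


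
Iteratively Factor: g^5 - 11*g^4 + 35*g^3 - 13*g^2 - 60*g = (g - 4)*(g^4 - 7*g^3 + 7*g^2 + 15*g) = (g - 4)*(g - 3)*(g^3 - 4*g^2 - 5*g) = g*(g - 4)*(g - 3)*(g^2 - 4*g - 5) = g*(g - 5)*(g - 4)*(g - 3)*(g + 1)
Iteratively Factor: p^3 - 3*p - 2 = (p - 2)*(p^2 + 2*p + 1) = (p - 2)*(p + 1)*(p + 1)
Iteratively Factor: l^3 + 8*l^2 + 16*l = (l)*(l^2 + 8*l + 16) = l*(l + 4)*(l + 4)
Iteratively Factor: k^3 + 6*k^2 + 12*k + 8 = (k + 2)*(k^2 + 4*k + 4) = (k + 2)^2*(k + 2)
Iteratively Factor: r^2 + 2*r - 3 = (r - 1)*(r + 3)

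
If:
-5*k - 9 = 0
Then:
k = -9/5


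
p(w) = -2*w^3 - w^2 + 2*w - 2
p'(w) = -6*w^2 - 2*w + 2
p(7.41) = -855.83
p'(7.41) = -342.27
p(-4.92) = 202.14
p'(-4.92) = -133.40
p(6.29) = -526.70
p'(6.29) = -247.96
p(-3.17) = 45.32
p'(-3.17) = -51.95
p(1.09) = -3.60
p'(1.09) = -7.31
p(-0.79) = -3.22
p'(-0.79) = -0.16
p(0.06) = -1.88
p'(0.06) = 1.86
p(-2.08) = 7.51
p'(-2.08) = -19.80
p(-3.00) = 37.00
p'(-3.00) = -46.00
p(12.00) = -3578.00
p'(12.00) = -886.00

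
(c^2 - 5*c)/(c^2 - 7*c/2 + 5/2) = 2*c*(c - 5)/(2*c^2 - 7*c + 5)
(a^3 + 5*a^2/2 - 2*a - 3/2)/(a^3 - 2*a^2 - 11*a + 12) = (a + 1/2)/(a - 4)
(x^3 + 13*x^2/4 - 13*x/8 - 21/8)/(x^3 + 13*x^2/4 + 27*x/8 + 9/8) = (2*x^2 + 5*x - 7)/(2*x^2 + 5*x + 3)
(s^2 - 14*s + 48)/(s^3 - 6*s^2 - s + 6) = (s - 8)/(s^2 - 1)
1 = 1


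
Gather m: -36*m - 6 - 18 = -36*m - 24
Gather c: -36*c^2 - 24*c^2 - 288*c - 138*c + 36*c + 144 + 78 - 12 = -60*c^2 - 390*c + 210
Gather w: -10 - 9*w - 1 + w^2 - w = w^2 - 10*w - 11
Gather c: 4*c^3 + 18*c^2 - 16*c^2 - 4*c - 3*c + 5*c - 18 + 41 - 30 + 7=4*c^3 + 2*c^2 - 2*c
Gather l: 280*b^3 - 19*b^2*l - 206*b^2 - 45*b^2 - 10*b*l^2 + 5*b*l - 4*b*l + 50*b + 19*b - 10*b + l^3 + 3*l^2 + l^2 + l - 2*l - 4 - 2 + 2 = 280*b^3 - 251*b^2 + 59*b + l^3 + l^2*(4 - 10*b) + l*(-19*b^2 + b - 1) - 4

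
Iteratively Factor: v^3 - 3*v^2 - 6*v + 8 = (v - 4)*(v^2 + v - 2) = (v - 4)*(v - 1)*(v + 2)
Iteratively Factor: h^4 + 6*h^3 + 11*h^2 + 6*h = (h)*(h^3 + 6*h^2 + 11*h + 6) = h*(h + 2)*(h^2 + 4*h + 3) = h*(h + 2)*(h + 3)*(h + 1)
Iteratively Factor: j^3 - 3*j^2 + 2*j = (j - 1)*(j^2 - 2*j) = (j - 2)*(j - 1)*(j)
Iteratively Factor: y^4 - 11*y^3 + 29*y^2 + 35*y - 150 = (y - 3)*(y^3 - 8*y^2 + 5*y + 50) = (y - 5)*(y - 3)*(y^2 - 3*y - 10) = (y - 5)*(y - 3)*(y + 2)*(y - 5)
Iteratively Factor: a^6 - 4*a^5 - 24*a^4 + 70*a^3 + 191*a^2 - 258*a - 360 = (a + 1)*(a^5 - 5*a^4 - 19*a^3 + 89*a^2 + 102*a - 360) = (a - 2)*(a + 1)*(a^4 - 3*a^3 - 25*a^2 + 39*a + 180) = (a - 2)*(a + 1)*(a + 3)*(a^3 - 6*a^2 - 7*a + 60) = (a - 4)*(a - 2)*(a + 1)*(a + 3)*(a^2 - 2*a - 15) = (a - 4)*(a - 2)*(a + 1)*(a + 3)^2*(a - 5)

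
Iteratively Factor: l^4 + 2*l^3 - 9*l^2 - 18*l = (l + 2)*(l^3 - 9*l) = l*(l + 2)*(l^2 - 9) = l*(l + 2)*(l + 3)*(l - 3)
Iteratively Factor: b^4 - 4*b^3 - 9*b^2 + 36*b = (b - 3)*(b^3 - b^2 - 12*b) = (b - 3)*(b + 3)*(b^2 - 4*b) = b*(b - 3)*(b + 3)*(b - 4)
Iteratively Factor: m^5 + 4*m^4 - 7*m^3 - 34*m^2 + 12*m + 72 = (m + 2)*(m^4 + 2*m^3 - 11*m^2 - 12*m + 36) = (m + 2)*(m + 3)*(m^3 - m^2 - 8*m + 12) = (m - 2)*(m + 2)*(m + 3)*(m^2 + m - 6) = (m - 2)*(m + 2)*(m + 3)^2*(m - 2)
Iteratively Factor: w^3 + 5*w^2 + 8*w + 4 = (w + 2)*(w^2 + 3*w + 2) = (w + 1)*(w + 2)*(w + 2)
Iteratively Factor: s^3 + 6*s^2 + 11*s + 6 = (s + 1)*(s^2 + 5*s + 6) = (s + 1)*(s + 2)*(s + 3)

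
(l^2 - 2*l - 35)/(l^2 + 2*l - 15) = (l - 7)/(l - 3)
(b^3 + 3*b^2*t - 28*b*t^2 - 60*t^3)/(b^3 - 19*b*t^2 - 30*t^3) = (b + 6*t)/(b + 3*t)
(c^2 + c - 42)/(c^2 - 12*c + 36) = (c + 7)/(c - 6)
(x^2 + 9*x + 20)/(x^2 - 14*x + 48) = (x^2 + 9*x + 20)/(x^2 - 14*x + 48)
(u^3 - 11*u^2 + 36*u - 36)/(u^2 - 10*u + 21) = (u^2 - 8*u + 12)/(u - 7)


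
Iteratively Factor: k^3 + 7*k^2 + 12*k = (k)*(k^2 + 7*k + 12) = k*(k + 4)*(k + 3)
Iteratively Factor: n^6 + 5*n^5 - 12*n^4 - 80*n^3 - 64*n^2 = (n + 4)*(n^5 + n^4 - 16*n^3 - 16*n^2) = (n - 4)*(n + 4)*(n^4 + 5*n^3 + 4*n^2) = (n - 4)*(n + 4)^2*(n^3 + n^2) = n*(n - 4)*(n + 4)^2*(n^2 + n) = n^2*(n - 4)*(n + 4)^2*(n + 1)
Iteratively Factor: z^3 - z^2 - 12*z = (z)*(z^2 - z - 12) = z*(z + 3)*(z - 4)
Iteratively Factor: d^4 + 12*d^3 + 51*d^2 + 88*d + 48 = (d + 3)*(d^3 + 9*d^2 + 24*d + 16) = (d + 3)*(d + 4)*(d^2 + 5*d + 4) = (d + 3)*(d + 4)^2*(d + 1)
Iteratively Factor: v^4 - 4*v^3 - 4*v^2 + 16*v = (v - 2)*(v^3 - 2*v^2 - 8*v) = (v - 4)*(v - 2)*(v^2 + 2*v) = v*(v - 4)*(v - 2)*(v + 2)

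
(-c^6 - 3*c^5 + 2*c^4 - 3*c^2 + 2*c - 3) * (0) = 0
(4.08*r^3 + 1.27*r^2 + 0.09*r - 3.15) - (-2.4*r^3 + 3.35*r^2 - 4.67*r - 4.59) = 6.48*r^3 - 2.08*r^2 + 4.76*r + 1.44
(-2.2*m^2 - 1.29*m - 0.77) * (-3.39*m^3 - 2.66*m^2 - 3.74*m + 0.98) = 7.458*m^5 + 10.2251*m^4 + 14.2697*m^3 + 4.7168*m^2 + 1.6156*m - 0.7546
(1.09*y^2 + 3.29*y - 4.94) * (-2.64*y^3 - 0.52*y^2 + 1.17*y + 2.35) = -2.8776*y^5 - 9.2524*y^4 + 12.6061*y^3 + 8.9796*y^2 + 1.9517*y - 11.609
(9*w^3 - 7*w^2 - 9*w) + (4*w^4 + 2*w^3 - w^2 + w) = 4*w^4 + 11*w^3 - 8*w^2 - 8*w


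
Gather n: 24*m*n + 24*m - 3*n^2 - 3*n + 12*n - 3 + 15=24*m - 3*n^2 + n*(24*m + 9) + 12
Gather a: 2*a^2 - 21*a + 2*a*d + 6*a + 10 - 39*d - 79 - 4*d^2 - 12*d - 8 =2*a^2 + a*(2*d - 15) - 4*d^2 - 51*d - 77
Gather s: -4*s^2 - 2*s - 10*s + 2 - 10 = -4*s^2 - 12*s - 8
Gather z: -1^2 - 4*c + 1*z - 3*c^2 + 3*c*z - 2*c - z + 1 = -3*c^2 + 3*c*z - 6*c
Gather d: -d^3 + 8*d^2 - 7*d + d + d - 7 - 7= -d^3 + 8*d^2 - 5*d - 14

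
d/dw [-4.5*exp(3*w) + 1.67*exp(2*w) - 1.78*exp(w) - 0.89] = (-13.5*exp(2*w) + 3.34*exp(w) - 1.78)*exp(w)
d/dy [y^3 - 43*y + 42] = 3*y^2 - 43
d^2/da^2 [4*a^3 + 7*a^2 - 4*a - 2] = 24*a + 14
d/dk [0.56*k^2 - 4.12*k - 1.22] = 1.12*k - 4.12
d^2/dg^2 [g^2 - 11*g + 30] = 2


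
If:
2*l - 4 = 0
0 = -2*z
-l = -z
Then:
No Solution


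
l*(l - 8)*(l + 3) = l^3 - 5*l^2 - 24*l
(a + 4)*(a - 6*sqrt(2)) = a^2 - 6*sqrt(2)*a + 4*a - 24*sqrt(2)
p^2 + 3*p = p*(p + 3)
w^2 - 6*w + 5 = (w - 5)*(w - 1)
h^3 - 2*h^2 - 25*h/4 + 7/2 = (h - 7/2)*(h - 1/2)*(h + 2)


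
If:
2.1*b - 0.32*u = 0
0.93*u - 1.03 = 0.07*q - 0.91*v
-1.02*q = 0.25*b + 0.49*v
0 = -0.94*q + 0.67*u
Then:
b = -0.29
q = -1.36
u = -1.90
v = 2.97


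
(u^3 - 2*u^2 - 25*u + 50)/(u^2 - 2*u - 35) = (u^2 - 7*u + 10)/(u - 7)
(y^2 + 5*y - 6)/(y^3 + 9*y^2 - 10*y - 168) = (y - 1)/(y^2 + 3*y - 28)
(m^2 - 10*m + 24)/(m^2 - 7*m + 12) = (m - 6)/(m - 3)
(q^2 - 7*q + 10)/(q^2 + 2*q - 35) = (q - 2)/(q + 7)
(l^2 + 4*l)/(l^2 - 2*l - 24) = l/(l - 6)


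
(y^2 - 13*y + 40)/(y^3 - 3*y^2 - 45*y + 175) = (y - 8)/(y^2 + 2*y - 35)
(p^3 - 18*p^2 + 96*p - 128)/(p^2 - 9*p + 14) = (p^2 - 16*p + 64)/(p - 7)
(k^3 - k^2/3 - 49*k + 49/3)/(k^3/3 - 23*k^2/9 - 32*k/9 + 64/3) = 3*(3*k^3 - k^2 - 147*k + 49)/(3*k^3 - 23*k^2 - 32*k + 192)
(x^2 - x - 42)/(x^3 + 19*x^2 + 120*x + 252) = (x - 7)/(x^2 + 13*x + 42)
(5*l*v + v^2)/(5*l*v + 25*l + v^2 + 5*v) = v/(v + 5)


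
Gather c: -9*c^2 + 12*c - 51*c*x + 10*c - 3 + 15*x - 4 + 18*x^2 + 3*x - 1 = -9*c^2 + c*(22 - 51*x) + 18*x^2 + 18*x - 8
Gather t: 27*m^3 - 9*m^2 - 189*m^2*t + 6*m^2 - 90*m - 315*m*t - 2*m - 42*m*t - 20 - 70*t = 27*m^3 - 3*m^2 - 92*m + t*(-189*m^2 - 357*m - 70) - 20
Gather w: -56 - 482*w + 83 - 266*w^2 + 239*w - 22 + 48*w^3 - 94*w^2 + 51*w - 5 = 48*w^3 - 360*w^2 - 192*w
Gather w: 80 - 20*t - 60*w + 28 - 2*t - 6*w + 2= -22*t - 66*w + 110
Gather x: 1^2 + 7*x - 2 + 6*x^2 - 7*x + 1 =6*x^2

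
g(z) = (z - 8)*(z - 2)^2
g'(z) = (z - 8)*(2*z - 4) + (z - 2)^2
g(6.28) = -31.51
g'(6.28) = 3.60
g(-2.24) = -184.09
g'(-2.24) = 104.81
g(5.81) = -31.79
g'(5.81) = -2.17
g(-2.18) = -177.87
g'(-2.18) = 102.58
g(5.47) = -30.46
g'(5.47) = -5.52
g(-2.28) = -188.31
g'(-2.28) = 106.32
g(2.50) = -1.38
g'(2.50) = -5.25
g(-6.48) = -1041.26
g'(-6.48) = 317.49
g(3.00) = -5.00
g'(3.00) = -9.00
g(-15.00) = -6647.00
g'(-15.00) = 1071.00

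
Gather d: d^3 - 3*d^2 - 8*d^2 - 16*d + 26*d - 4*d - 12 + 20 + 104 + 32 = d^3 - 11*d^2 + 6*d + 144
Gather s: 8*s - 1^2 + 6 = 8*s + 5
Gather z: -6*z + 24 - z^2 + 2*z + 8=-z^2 - 4*z + 32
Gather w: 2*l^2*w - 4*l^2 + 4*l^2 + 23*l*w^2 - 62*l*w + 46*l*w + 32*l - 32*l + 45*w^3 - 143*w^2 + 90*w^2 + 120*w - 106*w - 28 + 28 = 45*w^3 + w^2*(23*l - 53) + w*(2*l^2 - 16*l + 14)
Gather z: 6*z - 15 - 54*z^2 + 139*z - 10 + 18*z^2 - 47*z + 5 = -36*z^2 + 98*z - 20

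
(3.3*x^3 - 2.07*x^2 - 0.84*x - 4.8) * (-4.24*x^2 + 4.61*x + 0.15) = -13.992*x^5 + 23.9898*x^4 - 5.4861*x^3 + 16.1691*x^2 - 22.254*x - 0.72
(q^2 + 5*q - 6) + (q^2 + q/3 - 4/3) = 2*q^2 + 16*q/3 - 22/3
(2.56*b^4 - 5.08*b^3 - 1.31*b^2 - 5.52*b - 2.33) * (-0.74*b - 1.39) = -1.8944*b^5 + 0.2008*b^4 + 8.0306*b^3 + 5.9057*b^2 + 9.397*b + 3.2387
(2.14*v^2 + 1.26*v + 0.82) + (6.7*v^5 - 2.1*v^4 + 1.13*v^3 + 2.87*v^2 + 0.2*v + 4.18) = 6.7*v^5 - 2.1*v^4 + 1.13*v^3 + 5.01*v^2 + 1.46*v + 5.0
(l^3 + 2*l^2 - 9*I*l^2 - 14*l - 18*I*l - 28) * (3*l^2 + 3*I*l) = 3*l^5 + 6*l^4 - 24*I*l^4 - 15*l^3 - 48*I*l^3 - 30*l^2 - 42*I*l^2 - 84*I*l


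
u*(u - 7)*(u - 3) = u^3 - 10*u^2 + 21*u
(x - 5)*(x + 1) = x^2 - 4*x - 5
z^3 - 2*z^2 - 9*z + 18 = (z - 3)*(z - 2)*(z + 3)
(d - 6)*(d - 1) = d^2 - 7*d + 6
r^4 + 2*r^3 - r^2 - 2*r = r*(r - 1)*(r + 1)*(r + 2)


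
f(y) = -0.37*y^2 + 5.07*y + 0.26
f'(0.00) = 5.07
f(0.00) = 0.26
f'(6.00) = 0.63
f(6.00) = 17.36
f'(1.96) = 3.62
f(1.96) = 8.78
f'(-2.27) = 6.75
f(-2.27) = -13.16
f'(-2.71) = 7.08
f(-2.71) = -16.20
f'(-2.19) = 6.69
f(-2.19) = -12.62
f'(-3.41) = 7.59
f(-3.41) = -21.33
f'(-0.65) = 5.55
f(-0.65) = -3.19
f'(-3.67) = 7.79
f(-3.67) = -23.33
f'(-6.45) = 9.84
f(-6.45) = -47.83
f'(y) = 5.07 - 0.74*y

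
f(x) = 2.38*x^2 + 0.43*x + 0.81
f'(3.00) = 14.71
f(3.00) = 23.52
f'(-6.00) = -28.13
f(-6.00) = 83.91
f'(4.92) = 23.85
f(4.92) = 60.54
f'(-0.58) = -2.33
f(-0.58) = 1.36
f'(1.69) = 8.47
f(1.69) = 8.33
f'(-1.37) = -6.09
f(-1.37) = 4.69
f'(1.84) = 9.19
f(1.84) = 9.66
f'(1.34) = 6.81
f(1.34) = 5.66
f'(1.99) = 9.90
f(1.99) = 11.09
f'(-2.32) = -10.61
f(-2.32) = 12.62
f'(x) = 4.76*x + 0.43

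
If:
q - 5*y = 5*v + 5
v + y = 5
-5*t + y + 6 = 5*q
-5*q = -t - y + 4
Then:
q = 30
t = 5/3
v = -442/3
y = 457/3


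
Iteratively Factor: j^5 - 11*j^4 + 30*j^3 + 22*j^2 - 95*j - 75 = (j + 1)*(j^4 - 12*j^3 + 42*j^2 - 20*j - 75) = (j + 1)^2*(j^3 - 13*j^2 + 55*j - 75) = (j - 3)*(j + 1)^2*(j^2 - 10*j + 25) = (j - 5)*(j - 3)*(j + 1)^2*(j - 5)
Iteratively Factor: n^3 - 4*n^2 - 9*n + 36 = (n - 3)*(n^2 - n - 12) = (n - 3)*(n + 3)*(n - 4)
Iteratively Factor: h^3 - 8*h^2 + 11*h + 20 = (h + 1)*(h^2 - 9*h + 20) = (h - 5)*(h + 1)*(h - 4)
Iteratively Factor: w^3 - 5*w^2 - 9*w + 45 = (w - 3)*(w^2 - 2*w - 15) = (w - 3)*(w + 3)*(w - 5)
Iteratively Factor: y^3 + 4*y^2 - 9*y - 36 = (y - 3)*(y^2 + 7*y + 12) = (y - 3)*(y + 4)*(y + 3)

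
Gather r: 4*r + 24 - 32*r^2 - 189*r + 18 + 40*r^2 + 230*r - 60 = 8*r^2 + 45*r - 18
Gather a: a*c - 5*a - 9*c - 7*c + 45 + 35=a*(c - 5) - 16*c + 80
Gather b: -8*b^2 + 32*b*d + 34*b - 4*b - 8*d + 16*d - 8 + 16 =-8*b^2 + b*(32*d + 30) + 8*d + 8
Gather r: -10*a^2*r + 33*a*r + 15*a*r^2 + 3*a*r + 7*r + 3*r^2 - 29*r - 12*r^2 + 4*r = r^2*(15*a - 9) + r*(-10*a^2 + 36*a - 18)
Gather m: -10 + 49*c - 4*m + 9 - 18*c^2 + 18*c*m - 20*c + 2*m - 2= -18*c^2 + 29*c + m*(18*c - 2) - 3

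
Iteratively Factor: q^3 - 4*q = (q)*(q^2 - 4) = q*(q + 2)*(q - 2)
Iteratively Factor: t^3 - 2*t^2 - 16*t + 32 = (t - 2)*(t^2 - 16) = (t - 4)*(t - 2)*(t + 4)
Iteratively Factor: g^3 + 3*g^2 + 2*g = (g)*(g^2 + 3*g + 2) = g*(g + 2)*(g + 1)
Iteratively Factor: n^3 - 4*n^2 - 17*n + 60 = (n - 3)*(n^2 - n - 20) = (n - 3)*(n + 4)*(n - 5)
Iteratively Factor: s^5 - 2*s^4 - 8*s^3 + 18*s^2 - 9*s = (s + 3)*(s^4 - 5*s^3 + 7*s^2 - 3*s) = (s - 1)*(s + 3)*(s^3 - 4*s^2 + 3*s) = (s - 3)*(s - 1)*(s + 3)*(s^2 - s) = s*(s - 3)*(s - 1)*(s + 3)*(s - 1)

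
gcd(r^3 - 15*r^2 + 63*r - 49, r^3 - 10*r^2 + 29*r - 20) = r - 1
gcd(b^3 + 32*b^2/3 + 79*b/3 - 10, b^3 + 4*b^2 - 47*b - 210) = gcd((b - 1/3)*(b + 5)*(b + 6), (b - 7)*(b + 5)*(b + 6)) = b^2 + 11*b + 30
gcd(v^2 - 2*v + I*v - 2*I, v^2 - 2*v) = v - 2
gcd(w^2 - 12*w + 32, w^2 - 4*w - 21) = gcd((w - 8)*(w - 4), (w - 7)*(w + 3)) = 1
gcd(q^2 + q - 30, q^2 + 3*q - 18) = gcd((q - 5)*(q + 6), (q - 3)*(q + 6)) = q + 6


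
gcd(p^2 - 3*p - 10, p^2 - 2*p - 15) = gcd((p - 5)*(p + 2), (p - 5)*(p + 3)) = p - 5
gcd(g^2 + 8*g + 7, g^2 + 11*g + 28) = g + 7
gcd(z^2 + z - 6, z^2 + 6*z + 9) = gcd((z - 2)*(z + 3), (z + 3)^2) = z + 3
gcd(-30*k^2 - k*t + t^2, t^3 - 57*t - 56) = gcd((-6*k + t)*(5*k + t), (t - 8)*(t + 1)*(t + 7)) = 1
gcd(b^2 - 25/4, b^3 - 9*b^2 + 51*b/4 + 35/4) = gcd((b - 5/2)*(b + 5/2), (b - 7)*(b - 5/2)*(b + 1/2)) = b - 5/2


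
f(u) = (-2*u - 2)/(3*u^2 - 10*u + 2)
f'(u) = (10 - 6*u)*(-2*u - 2)/(3*u^2 - 10*u + 2)^2 - 2/(3*u^2 - 10*u + 2)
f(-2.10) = 0.06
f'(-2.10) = -0.02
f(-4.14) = 0.07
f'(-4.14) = 0.00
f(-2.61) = 0.07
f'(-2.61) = -0.01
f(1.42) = 0.79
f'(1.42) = 0.14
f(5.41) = -0.36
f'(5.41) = 0.17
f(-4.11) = 0.07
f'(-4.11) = 0.00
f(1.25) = 0.77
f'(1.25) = 0.01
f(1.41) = 0.79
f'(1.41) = 0.13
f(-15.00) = 0.03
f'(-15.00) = 0.00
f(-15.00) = 0.03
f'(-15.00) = 0.00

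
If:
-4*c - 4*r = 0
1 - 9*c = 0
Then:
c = 1/9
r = -1/9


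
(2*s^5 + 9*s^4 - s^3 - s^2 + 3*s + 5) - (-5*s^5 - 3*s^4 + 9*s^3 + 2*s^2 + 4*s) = 7*s^5 + 12*s^4 - 10*s^3 - 3*s^2 - s + 5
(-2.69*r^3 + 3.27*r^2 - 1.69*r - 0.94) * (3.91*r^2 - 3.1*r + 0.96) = -10.5179*r^5 + 21.1247*r^4 - 19.3273*r^3 + 4.7028*r^2 + 1.2916*r - 0.9024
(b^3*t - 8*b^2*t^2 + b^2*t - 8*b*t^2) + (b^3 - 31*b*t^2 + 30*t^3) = b^3*t + b^3 - 8*b^2*t^2 + b^2*t - 39*b*t^2 + 30*t^3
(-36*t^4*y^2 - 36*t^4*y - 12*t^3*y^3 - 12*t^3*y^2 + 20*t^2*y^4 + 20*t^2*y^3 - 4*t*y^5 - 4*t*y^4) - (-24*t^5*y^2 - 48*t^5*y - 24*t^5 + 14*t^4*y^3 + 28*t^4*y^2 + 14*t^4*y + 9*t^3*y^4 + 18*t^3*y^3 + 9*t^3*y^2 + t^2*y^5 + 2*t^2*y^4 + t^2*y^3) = 24*t^5*y^2 + 48*t^5*y + 24*t^5 - 14*t^4*y^3 - 64*t^4*y^2 - 50*t^4*y - 9*t^3*y^4 - 30*t^3*y^3 - 21*t^3*y^2 - t^2*y^5 + 18*t^2*y^4 + 19*t^2*y^3 - 4*t*y^5 - 4*t*y^4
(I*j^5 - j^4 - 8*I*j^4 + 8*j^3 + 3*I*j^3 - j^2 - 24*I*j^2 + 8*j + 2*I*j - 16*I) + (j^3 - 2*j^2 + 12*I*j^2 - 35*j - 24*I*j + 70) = I*j^5 - j^4 - 8*I*j^4 + 9*j^3 + 3*I*j^3 - 3*j^2 - 12*I*j^2 - 27*j - 22*I*j + 70 - 16*I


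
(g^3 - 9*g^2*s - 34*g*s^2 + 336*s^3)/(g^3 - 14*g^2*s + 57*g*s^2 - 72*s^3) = (g^2 - g*s - 42*s^2)/(g^2 - 6*g*s + 9*s^2)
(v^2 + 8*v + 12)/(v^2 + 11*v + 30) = (v + 2)/(v + 5)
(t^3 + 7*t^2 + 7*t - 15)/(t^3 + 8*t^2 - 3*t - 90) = (t^2 + 2*t - 3)/(t^2 + 3*t - 18)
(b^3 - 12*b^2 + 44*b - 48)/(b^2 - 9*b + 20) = (b^2 - 8*b + 12)/(b - 5)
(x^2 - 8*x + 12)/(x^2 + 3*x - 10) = (x - 6)/(x + 5)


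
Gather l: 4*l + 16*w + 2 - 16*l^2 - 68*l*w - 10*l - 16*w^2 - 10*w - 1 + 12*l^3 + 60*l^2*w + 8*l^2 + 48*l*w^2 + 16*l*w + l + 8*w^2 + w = 12*l^3 + l^2*(60*w - 8) + l*(48*w^2 - 52*w - 5) - 8*w^2 + 7*w + 1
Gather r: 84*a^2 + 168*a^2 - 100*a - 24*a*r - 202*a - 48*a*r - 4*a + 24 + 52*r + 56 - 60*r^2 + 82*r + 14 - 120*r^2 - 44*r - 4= 252*a^2 - 306*a - 180*r^2 + r*(90 - 72*a) + 90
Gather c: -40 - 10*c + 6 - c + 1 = -11*c - 33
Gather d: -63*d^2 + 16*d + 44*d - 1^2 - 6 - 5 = -63*d^2 + 60*d - 12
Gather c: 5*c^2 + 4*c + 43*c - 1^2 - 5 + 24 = 5*c^2 + 47*c + 18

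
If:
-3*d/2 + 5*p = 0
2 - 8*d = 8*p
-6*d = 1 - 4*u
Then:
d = 5/26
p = 3/52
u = 7/13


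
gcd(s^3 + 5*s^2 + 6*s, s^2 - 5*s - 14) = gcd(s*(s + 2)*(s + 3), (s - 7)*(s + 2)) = s + 2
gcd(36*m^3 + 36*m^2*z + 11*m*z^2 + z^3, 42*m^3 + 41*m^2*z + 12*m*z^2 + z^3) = 6*m^2 + 5*m*z + z^2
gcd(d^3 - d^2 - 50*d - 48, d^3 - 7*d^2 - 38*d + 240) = d^2 - 2*d - 48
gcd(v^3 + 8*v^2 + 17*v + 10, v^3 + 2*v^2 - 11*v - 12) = v + 1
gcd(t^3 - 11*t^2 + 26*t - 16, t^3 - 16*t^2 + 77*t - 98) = t - 2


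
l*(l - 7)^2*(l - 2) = l^4 - 16*l^3 + 77*l^2 - 98*l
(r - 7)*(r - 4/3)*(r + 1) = r^3 - 22*r^2/3 + r + 28/3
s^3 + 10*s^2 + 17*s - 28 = (s - 1)*(s + 4)*(s + 7)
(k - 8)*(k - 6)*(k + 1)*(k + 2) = k^4 - 11*k^3 + 8*k^2 + 116*k + 96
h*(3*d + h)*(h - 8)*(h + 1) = 3*d*h^3 - 21*d*h^2 - 24*d*h + h^4 - 7*h^3 - 8*h^2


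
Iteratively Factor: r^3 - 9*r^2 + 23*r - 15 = (r - 1)*(r^2 - 8*r + 15) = (r - 5)*(r - 1)*(r - 3)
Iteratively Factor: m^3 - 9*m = (m)*(m^2 - 9) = m*(m + 3)*(m - 3)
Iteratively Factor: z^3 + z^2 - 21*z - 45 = (z - 5)*(z^2 + 6*z + 9) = (z - 5)*(z + 3)*(z + 3)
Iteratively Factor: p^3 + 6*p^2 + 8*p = (p + 4)*(p^2 + 2*p) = (p + 2)*(p + 4)*(p)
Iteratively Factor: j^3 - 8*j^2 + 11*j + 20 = (j + 1)*(j^2 - 9*j + 20) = (j - 4)*(j + 1)*(j - 5)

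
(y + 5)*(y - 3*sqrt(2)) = y^2 - 3*sqrt(2)*y + 5*y - 15*sqrt(2)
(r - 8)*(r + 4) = r^2 - 4*r - 32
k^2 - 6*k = k*(k - 6)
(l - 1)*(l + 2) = l^2 + l - 2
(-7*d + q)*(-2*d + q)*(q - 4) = 14*d^2*q - 56*d^2 - 9*d*q^2 + 36*d*q + q^3 - 4*q^2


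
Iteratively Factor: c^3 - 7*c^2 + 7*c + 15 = (c - 5)*(c^2 - 2*c - 3) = (c - 5)*(c - 3)*(c + 1)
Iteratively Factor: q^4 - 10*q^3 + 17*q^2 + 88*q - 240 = (q - 4)*(q^3 - 6*q^2 - 7*q + 60) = (q - 4)*(q + 3)*(q^2 - 9*q + 20) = (q - 4)^2*(q + 3)*(q - 5)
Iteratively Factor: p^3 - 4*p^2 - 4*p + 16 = (p - 4)*(p^2 - 4) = (p - 4)*(p + 2)*(p - 2)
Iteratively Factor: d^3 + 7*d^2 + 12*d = (d)*(d^2 + 7*d + 12) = d*(d + 4)*(d + 3)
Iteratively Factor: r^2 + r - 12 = (r - 3)*(r + 4)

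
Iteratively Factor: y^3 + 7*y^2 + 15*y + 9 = (y + 3)*(y^2 + 4*y + 3) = (y + 3)^2*(y + 1)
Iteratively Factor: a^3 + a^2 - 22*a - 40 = (a + 4)*(a^2 - 3*a - 10) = (a + 2)*(a + 4)*(a - 5)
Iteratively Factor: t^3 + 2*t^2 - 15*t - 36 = (t + 3)*(t^2 - t - 12) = (t - 4)*(t + 3)*(t + 3)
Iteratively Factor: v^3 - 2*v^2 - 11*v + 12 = (v - 4)*(v^2 + 2*v - 3) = (v - 4)*(v + 3)*(v - 1)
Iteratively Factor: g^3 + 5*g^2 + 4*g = (g)*(g^2 + 5*g + 4) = g*(g + 4)*(g + 1)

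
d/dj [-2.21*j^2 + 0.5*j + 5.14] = 0.5 - 4.42*j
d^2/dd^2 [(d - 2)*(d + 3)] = 2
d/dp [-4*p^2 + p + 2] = 1 - 8*p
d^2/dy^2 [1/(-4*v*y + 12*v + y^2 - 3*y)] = 2*(-4*v*y + 12*v + y^2 - 3*y - (4*v - 2*y + 3)^2)/(4*v*y - 12*v - y^2 + 3*y)^3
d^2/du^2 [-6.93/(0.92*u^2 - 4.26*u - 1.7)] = (-11.731104*u^2 + 54.320112*u + 6.93*(1.84*u - 4.26)*(3.68*u - 8.52) + 21.67704)/(-0.92*u^2 + 4.26*u + 1.7)^3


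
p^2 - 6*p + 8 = (p - 4)*(p - 2)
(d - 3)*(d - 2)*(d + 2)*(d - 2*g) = d^4 - 2*d^3*g - 3*d^3 + 6*d^2*g - 4*d^2 + 8*d*g + 12*d - 24*g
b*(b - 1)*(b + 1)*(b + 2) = b^4 + 2*b^3 - b^2 - 2*b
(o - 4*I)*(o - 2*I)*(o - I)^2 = o^4 - 8*I*o^3 - 21*o^2 + 22*I*o + 8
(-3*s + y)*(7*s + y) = -21*s^2 + 4*s*y + y^2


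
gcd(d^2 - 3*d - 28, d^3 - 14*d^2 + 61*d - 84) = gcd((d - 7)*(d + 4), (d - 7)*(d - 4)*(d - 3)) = d - 7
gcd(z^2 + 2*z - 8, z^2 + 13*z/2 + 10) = z + 4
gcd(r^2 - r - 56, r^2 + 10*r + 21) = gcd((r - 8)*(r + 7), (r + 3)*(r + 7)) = r + 7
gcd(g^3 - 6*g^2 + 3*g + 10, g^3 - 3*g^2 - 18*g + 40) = g^2 - 7*g + 10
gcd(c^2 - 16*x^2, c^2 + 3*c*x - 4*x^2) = c + 4*x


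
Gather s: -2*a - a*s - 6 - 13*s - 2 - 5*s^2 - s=-2*a - 5*s^2 + s*(-a - 14) - 8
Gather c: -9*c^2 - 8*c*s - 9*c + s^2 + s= -9*c^2 + c*(-8*s - 9) + s^2 + s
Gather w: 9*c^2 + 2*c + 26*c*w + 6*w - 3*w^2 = 9*c^2 + 2*c - 3*w^2 + w*(26*c + 6)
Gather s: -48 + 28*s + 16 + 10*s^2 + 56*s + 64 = 10*s^2 + 84*s + 32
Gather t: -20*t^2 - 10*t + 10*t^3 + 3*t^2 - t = 10*t^3 - 17*t^2 - 11*t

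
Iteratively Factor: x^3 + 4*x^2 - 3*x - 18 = (x + 3)*(x^2 + x - 6) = (x - 2)*(x + 3)*(x + 3)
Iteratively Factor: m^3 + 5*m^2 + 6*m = (m + 3)*(m^2 + 2*m) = (m + 2)*(m + 3)*(m)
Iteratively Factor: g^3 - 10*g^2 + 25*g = (g - 5)*(g^2 - 5*g) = (g - 5)^2*(g)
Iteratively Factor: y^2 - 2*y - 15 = (y - 5)*(y + 3)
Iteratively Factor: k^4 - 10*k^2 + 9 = (k - 3)*(k^3 + 3*k^2 - k - 3) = (k - 3)*(k - 1)*(k^2 + 4*k + 3) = (k - 3)*(k - 1)*(k + 3)*(k + 1)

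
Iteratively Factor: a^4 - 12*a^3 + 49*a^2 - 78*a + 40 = (a - 5)*(a^3 - 7*a^2 + 14*a - 8) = (a - 5)*(a - 1)*(a^2 - 6*a + 8) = (a - 5)*(a - 4)*(a - 1)*(a - 2)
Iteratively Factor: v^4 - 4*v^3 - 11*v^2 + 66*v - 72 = (v - 3)*(v^3 - v^2 - 14*v + 24) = (v - 3)*(v + 4)*(v^2 - 5*v + 6) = (v - 3)*(v - 2)*(v + 4)*(v - 3)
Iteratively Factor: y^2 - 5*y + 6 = (y - 2)*(y - 3)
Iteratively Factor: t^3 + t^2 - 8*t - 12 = (t + 2)*(t^2 - t - 6) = (t + 2)^2*(t - 3)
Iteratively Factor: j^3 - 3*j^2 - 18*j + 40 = (j - 5)*(j^2 + 2*j - 8) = (j - 5)*(j - 2)*(j + 4)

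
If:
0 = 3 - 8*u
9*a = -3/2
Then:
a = -1/6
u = 3/8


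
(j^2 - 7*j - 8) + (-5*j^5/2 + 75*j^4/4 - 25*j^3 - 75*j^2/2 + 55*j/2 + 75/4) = -5*j^5/2 + 75*j^4/4 - 25*j^3 - 73*j^2/2 + 41*j/2 + 43/4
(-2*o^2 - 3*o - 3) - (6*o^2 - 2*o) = -8*o^2 - o - 3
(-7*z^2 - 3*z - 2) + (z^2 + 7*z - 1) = -6*z^2 + 4*z - 3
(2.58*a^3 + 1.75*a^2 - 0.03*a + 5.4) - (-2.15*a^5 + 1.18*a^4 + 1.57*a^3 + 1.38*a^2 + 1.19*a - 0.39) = 2.15*a^5 - 1.18*a^4 + 1.01*a^3 + 0.37*a^2 - 1.22*a + 5.79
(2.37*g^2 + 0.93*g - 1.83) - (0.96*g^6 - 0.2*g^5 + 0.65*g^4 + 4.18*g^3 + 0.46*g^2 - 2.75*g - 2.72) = -0.96*g^6 + 0.2*g^5 - 0.65*g^4 - 4.18*g^3 + 1.91*g^2 + 3.68*g + 0.89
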